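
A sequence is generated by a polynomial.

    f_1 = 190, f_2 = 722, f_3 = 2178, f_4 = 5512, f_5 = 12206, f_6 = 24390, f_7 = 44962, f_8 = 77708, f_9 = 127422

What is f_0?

D1: 532, 1456, 3334, 6694, 12184, 20572, 32746, 49714
D2: 924, 1878, 3360, 5490, 8388, 12174, 16968
D3: 954, 1482, 2130, 2898, 3786, 4794
D4: 528, 648, 768, 888, 1008
D5: 120, 120, 120, 120
The fifth differences are constant at 120.
Work back: 528 − 120 = 408;  954 − 408 = 546;  924 − 546 = 378;  532 − 378 = 154;  190 − 154 = 36

36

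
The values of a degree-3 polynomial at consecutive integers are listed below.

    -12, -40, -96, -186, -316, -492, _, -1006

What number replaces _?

-720

Using the first 6 terms:
D1: -28  -56  -90  -130  -176
D2: -28  -34  -40  -46
D3: -6  -6  -6
Constant third difference = -6.
Extend forward: -46 − 6 = -52;  -176 − 52 = -228;  -492 − 228 = -720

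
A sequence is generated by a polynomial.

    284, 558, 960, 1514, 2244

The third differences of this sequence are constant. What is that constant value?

24

First differences: 274, 402, 554, 730
Second differences: 128, 152, 176
Third differences: 24, 24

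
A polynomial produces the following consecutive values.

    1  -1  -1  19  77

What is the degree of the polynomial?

First differences: -2, 0, 20, 58
Second differences: 2, 20, 38
Third differences: 18, 18
The third differences are constant, so the polynomial has degree 3.

3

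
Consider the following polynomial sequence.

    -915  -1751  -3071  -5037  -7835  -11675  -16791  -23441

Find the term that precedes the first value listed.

-425

Δ: -836  -1320  -1966  -2798  -3840  -5116  -6650
Δ²: -484  -646  -832  -1042  -1276  -1534
Δ³: -162  -186  -210  -234  -258
Δ⁴: -24  -24  -24  -24
The fourth differences are constant at -24.
Work back: -162 + 24 = -138;  -484 + 138 = -346;  -836 + 346 = -490;  -915 + 490 = -425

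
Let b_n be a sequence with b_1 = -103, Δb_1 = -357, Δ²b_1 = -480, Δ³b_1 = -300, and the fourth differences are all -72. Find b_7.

Build the table forward from the leading diagonal:
Δ⁴: -72, -72, -72, -72, -72, -72, -72
Δ³: -300, -372, -444, -516, -588, -660, -732
Δ²: -480, -780, -1152, -1596, -2112, -2700, -3360
Δ: -357, -837, -1617, -2769, -4365, -6477, -9177
b: -103, -460, -1297, -2914, -5683, -10048, -16525

-16525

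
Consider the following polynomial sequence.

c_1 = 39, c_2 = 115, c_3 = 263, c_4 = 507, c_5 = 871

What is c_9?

4007

First differences: 76  148  244  364
Second differences: 72  96  120
Third differences: 24  24
Third differences constant at 24.
120 + 24 = 144;  364 + 144 = 508;  871 + 508 = 1379
144 + 24 = 168;  508 + 168 = 676;  1379 + 676 = 2055
168 + 24 = 192;  676 + 192 = 868;  2055 + 868 = 2923
192 + 24 = 216;  868 + 216 = 1084;  2923 + 1084 = 4007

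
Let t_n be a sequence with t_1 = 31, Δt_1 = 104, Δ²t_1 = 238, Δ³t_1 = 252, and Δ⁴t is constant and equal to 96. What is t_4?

Build the table forward from the leading diagonal:
Fourth differences: 96, 96, 96, 96
Third differences: 252, 348, 444, 540
Second differences: 238, 490, 838, 1282
First differences: 104, 342, 832, 1670
t: 31, 135, 477, 1309

1309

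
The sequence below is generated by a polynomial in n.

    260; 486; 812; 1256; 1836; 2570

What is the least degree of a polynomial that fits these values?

3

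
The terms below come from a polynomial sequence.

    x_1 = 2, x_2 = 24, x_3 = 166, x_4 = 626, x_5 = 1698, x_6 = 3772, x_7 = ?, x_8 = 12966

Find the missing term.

7334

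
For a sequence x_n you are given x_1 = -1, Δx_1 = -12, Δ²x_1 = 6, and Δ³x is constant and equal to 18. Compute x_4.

Build the table forward from the leading diagonal:
Third differences: 18  18  18  18
Second differences: 6  24  42  60
First differences: -12  -6  18  60
x: -1  -13  -19  -1

-1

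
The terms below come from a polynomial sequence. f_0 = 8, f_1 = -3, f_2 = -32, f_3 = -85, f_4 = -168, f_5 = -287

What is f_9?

First differences: -11 , -29 , -53 , -83 , -119
Second differences: -18 , -24 , -30 , -36
Third differences: -6 , -6 , -6
The third differences are constant (-6).
-36 − 6 = -42;  -119 − 42 = -161;  -287 − 161 = -448
-42 − 6 = -48;  -161 − 48 = -209;  -448 − 209 = -657
-48 − 6 = -54;  -209 − 54 = -263;  -657 − 263 = -920
-54 − 6 = -60;  -263 − 60 = -323;  -920 − 323 = -1243

-1243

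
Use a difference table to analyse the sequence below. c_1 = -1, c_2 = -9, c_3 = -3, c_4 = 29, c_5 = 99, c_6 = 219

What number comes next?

401

D1: -8  6  32  70  120
D2: 14  26  38  50
D3: 12  12  12
The third differences are constant (12).
50 + 12 = 62;  120 + 62 = 182;  219 + 182 = 401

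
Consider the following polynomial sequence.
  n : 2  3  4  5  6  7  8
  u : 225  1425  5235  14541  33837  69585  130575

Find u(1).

Δ: 1200, 3810, 9306, 19296, 35748, 60990
Δ²: 2610, 5496, 9990, 16452, 25242
Δ³: 2886, 4494, 6462, 8790
Δ⁴: 1608, 1968, 2328
Δ⁵: 360, 360
The fifth differences are constant at 360.
Work back: 1608 − 360 = 1248;  2886 − 1248 = 1638;  2610 − 1638 = 972;  1200 − 972 = 228;  225 − 228 = -3

-3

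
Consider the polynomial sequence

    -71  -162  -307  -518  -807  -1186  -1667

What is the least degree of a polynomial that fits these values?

3

-91, -145, -211, -289, -379, -481
-54, -66, -78, -90, -102
-12, -12, -12, -12
The third differences are constant, so the polynomial has degree 3.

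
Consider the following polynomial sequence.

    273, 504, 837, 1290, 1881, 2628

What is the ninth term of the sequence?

D1: 231 , 333 , 453 , 591 , 747
D2: 102 , 120 , 138 , 156
D3: 18 , 18 , 18
The third differences are constant (18).
156 + 18 = 174;  747 + 174 = 921;  2628 + 921 = 3549
174 + 18 = 192;  921 + 192 = 1113;  3549 + 1113 = 4662
192 + 18 = 210;  1113 + 210 = 1323;  4662 + 1323 = 5985

5985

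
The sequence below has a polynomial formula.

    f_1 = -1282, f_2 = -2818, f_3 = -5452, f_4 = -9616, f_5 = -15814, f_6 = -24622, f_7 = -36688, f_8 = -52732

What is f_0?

-484

D1: -1536  -2634  -4164  -6198  -8808  -12066  -16044
D2: -1098  -1530  -2034  -2610  -3258  -3978
D3: -432  -504  -576  -648  -720
D4: -72  -72  -72  -72
The fourth differences are constant at -72.
Work back: -432 + 72 = -360;  -1098 + 360 = -738;  -1536 + 738 = -798;  -1282 + 798 = -484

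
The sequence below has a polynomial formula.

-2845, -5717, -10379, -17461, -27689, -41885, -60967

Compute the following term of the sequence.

First differences: -2872  -4662  -7082  -10228  -14196  -19082
Second differences: -1790  -2420  -3146  -3968  -4886
Third differences: -630  -726  -822  -918
Fourth differences: -96  -96  -96
Constant fourth difference = -96, so extend:
-918 − 96 = -1014;  -4886 − 1014 = -5900;  -19082 − 5900 = -24982;  -60967 − 24982 = -85949

-85949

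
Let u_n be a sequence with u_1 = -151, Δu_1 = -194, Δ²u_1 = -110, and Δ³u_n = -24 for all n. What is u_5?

-1683

Build the table forward from the leading diagonal:
Δ³: -24  -24  -24  -24  -24
Δ²: -110  -134  -158  -182  -206
Δ: -194  -304  -438  -596  -778
u: -151  -345  -649  -1087  -1683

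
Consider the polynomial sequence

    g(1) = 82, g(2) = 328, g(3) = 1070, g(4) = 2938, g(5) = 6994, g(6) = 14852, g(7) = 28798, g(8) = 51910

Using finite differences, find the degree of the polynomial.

D1: 246, 742, 1868, 4056, 7858, 13946, 23112
D2: 496, 1126, 2188, 3802, 6088, 9166
D3: 630, 1062, 1614, 2286, 3078
D4: 432, 552, 672, 792
D5: 120, 120, 120
The fifth differences are constant, so the polynomial has degree 5.

5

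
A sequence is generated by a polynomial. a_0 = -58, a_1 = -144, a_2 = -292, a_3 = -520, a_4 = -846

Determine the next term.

-1288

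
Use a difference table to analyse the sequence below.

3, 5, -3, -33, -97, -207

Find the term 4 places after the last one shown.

2  -8  -30  -64  -110
-10  -22  -34  -46
-12  -12  -12
The third differences are constant (-12).
-46 − 12 = -58;  -110 − 58 = -168;  -207 − 168 = -375
-58 − 12 = -70;  -168 − 70 = -238;  -375 − 238 = -613
-70 − 12 = -82;  -238 − 82 = -320;  -613 − 320 = -933
-82 − 12 = -94;  -320 − 94 = -414;  -933 − 414 = -1347

-1347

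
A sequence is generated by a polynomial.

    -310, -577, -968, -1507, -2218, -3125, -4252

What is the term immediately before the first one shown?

-143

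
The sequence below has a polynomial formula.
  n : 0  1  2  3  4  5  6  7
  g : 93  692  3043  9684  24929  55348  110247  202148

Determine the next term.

599, 2351, 6641, 15245, 30419, 54899, 91901
1752, 4290, 8604, 15174, 24480, 37002
2538, 4314, 6570, 9306, 12522
1776, 2256, 2736, 3216
480, 480, 480
Fifth differences constant at 480.
3216 + 480 = 3696;  12522 + 3696 = 16218;  37002 + 16218 = 53220;  91901 + 53220 = 145121;  202148 + 145121 = 347269

347269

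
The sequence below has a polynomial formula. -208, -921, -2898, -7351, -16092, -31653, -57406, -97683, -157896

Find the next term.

-244657

-713, -1977, -4453, -8741, -15561, -25753, -40277, -60213
-1264, -2476, -4288, -6820, -10192, -14524, -19936
-1212, -1812, -2532, -3372, -4332, -5412
-600, -720, -840, -960, -1080
-120, -120, -120, -120
Fifth differences constant at -120.
-1080 − 120 = -1200;  -5412 − 1200 = -6612;  -19936 − 6612 = -26548;  -60213 − 26548 = -86761;  -157896 − 86761 = -244657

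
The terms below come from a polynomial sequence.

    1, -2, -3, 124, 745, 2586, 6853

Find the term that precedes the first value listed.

D1: -3  -1  127  621  1841  4267
D2: 2  128  494  1220  2426
D3: 126  366  726  1206
D4: 240  360  480
D5: 120  120
The fifth differences are constant at 120.
Work back: 240 − 120 = 120;  126 − 120 = 6;  2 − 6 = -4;  -3 + 4 = 1;  1 − 1 = 0

0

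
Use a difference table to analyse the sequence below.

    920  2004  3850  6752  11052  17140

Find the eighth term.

36480

Δ: 1084  1846  2902  4300  6088
Δ²: 762  1056  1398  1788
Δ³: 294  342  390
Δ⁴: 48  48
Fourth differences constant at 48.
390 + 48 = 438;  1788 + 438 = 2226;  6088 + 2226 = 8314;  17140 + 8314 = 25454
438 + 48 = 486;  2226 + 486 = 2712;  8314 + 2712 = 11026;  25454 + 11026 = 36480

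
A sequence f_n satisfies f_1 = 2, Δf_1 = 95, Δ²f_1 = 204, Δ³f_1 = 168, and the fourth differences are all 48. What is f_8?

12511

Build the table forward from the leading diagonal:
Fourth differences: 48  48  48  48  48  48  48  48
Third differences: 168  216  264  312  360  408  456  504
Second differences: 204  372  588  852  1164  1524  1932  2388
First differences: 95  299  671  1259  2111  3275  4799  6731
f: 2  97  396  1067  2326  4437  7712  12511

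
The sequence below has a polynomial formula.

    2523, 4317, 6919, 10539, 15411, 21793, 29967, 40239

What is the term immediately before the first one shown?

D1: 1794, 2602, 3620, 4872, 6382, 8174, 10272
D2: 808, 1018, 1252, 1510, 1792, 2098
D3: 210, 234, 258, 282, 306
D4: 24, 24, 24, 24
The fourth differences are constant at 24.
Work back: 210 − 24 = 186;  808 − 186 = 622;  1794 − 622 = 1172;  2523 − 1172 = 1351

1351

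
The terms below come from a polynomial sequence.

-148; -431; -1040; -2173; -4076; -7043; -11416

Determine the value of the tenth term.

Δ: -283, -609, -1133, -1903, -2967, -4373
Δ²: -326, -524, -770, -1064, -1406
Δ³: -198, -246, -294, -342
Δ⁴: -48, -48, -48
The fourth differences are constant (-48).
-342 − 48 = -390;  -1406 − 390 = -1796;  -4373 − 1796 = -6169;  -11416 − 6169 = -17585
-390 − 48 = -438;  -1796 − 438 = -2234;  -6169 − 2234 = -8403;  -17585 − 8403 = -25988
-438 − 48 = -486;  -2234 − 486 = -2720;  -8403 − 2720 = -11123;  -25988 − 11123 = -37111

-37111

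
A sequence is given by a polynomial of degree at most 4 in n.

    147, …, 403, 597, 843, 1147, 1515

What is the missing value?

255

Using the last 5 terms:
First differences: 194, 246, 304, 368
Second differences: 52, 58, 64
Third differences: 6, 6
Constant third difference = 6.
Extend backward: 52 − 6 = 46;  194 − 46 = 148;  403 − 148 = 255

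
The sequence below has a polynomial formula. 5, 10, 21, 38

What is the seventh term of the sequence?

125

First differences: 5, 11, 17
Second differences: 6, 6
Second differences constant at 6.
17 + 6 = 23;  38 + 23 = 61
23 + 6 = 29;  61 + 29 = 90
29 + 6 = 35;  90 + 35 = 125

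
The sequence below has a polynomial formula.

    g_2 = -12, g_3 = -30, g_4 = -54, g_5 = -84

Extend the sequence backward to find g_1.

0

Δ: -18, -24, -30
Δ²: -6, -6
The second differences are constant at -6.
Work back: -18 + 6 = -12;  -12 + 12 = 0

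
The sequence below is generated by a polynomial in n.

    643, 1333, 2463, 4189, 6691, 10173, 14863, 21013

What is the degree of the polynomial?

4

First differences: 690, 1130, 1726, 2502, 3482, 4690, 6150
Second differences: 440, 596, 776, 980, 1208, 1460
Third differences: 156, 180, 204, 228, 252
Fourth differences: 24, 24, 24, 24
The fourth differences are constant, so the polynomial has degree 4.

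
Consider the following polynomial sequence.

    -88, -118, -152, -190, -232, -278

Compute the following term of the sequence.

-328

Δ: -30, -34, -38, -42, -46
Δ²: -4, -4, -4, -4
Constant second difference = -4, so extend:
-46 − 4 = -50;  -278 − 50 = -328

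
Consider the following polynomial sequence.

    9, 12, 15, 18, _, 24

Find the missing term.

21

Using the first 4 terms:
First differences: 3, 3, 3
Constant first difference = 3.
Extend forward: 18 + 3 = 21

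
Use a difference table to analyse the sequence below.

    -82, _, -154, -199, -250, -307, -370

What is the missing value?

-115

Using the last 5 terms:
-45, -51, -57, -63
-6, -6, -6
Constant second difference = -6.
Extend backward: -45 + 6 = -39;  -154 + 39 = -115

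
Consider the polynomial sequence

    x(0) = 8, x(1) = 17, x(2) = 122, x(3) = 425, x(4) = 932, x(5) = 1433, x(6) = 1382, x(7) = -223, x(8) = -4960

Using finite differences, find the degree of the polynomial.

5

First differences: 9, 105, 303, 507, 501, -51, -1605, -4737
Second differences: 96, 198, 204, -6, -552, -1554, -3132
Third differences: 102, 6, -210, -546, -1002, -1578
Fourth differences: -96, -216, -336, -456, -576
Fifth differences: -120, -120, -120, -120
The fifth differences are constant, so the polynomial has degree 5.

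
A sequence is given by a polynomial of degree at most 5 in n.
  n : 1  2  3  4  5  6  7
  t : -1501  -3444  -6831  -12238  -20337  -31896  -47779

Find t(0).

-522

Δ: -1943  -3387  -5407  -8099  -11559  -15883
Δ²: -1444  -2020  -2692  -3460  -4324
Δ³: -576  -672  -768  -864
Δ⁴: -96  -96  -96
The fourth differences are constant at -96.
Work back: -576 + 96 = -480;  -1444 + 480 = -964;  -1943 + 964 = -979;  -1501 + 979 = -522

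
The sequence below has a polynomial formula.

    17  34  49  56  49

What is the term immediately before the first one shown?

First differences: 17  15  7  -7
Second differences: -2  -8  -14
Third differences: -6  -6
The third differences are constant at -6.
Work back: -2 + 6 = 4;  17 − 4 = 13;  17 − 13 = 4

4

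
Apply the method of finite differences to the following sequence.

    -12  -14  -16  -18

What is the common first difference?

Δ: -2, -2, -2

-2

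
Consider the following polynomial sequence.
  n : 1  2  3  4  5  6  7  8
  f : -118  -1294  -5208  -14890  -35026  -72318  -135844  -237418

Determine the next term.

Δ: -1176  -3914  -9682  -20136  -37292  -63526  -101574
Δ²: -2738  -5768  -10454  -17156  -26234  -38048
Δ³: -3030  -4686  -6702  -9078  -11814
Δ⁴: -1656  -2016  -2376  -2736
Δ⁵: -360  -360  -360
Constant fifth difference = -360, so extend:
-2736 − 360 = -3096;  -11814 − 3096 = -14910;  -38048 − 14910 = -52958;  -101574 − 52958 = -154532;  -237418 − 154532 = -391950

-391950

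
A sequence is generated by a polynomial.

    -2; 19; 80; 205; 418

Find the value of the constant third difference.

24

Δ: 21, 61, 125, 213
Δ²: 40, 64, 88
Δ³: 24, 24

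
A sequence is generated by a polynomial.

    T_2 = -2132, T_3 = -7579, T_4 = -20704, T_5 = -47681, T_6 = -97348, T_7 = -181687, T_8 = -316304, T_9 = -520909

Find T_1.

Δ: -5447, -13125, -26977, -49667, -84339, -134617, -204605
Δ²: -7678, -13852, -22690, -34672, -50278, -69988
Δ³: -6174, -8838, -11982, -15606, -19710
Δ⁴: -2664, -3144, -3624, -4104
Δ⁵: -480, -480, -480
The fifth differences are constant at -480.
Work back: -2664 + 480 = -2184;  -6174 + 2184 = -3990;  -7678 + 3990 = -3688;  -5447 + 3688 = -1759;  -2132 + 1759 = -373

-373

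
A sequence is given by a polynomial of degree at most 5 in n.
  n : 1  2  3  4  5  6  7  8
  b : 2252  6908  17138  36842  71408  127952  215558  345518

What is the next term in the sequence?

531572

4656  10230  19704  34566  56544  87606  129960
5574  9474  14862  21978  31062  42354
3900  5388  7116  9084  11292
1488  1728  1968  2208
240  240  240
Fifth differences constant at 240.
2208 + 240 = 2448;  11292 + 2448 = 13740;  42354 + 13740 = 56094;  129960 + 56094 = 186054;  345518 + 186054 = 531572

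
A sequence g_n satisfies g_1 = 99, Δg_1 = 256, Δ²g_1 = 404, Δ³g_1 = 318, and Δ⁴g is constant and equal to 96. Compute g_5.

Build the table forward from the leading diagonal:
D4: 96, 96, 96, 96, 96
D3: 318, 414, 510, 606, 702
D2: 404, 722, 1136, 1646, 2252
D1: 256, 660, 1382, 2518, 4164
g: 99, 355, 1015, 2397, 4915

4915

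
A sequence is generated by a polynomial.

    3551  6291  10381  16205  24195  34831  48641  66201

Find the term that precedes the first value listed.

1825

2740  4090  5824  7990  10636  13810  17560
1350  1734  2166  2646  3174  3750
384  432  480  528  576
48  48  48  48
The fourth differences are constant at 48.
Work back: 384 − 48 = 336;  1350 − 336 = 1014;  2740 − 1014 = 1726;  3551 − 1726 = 1825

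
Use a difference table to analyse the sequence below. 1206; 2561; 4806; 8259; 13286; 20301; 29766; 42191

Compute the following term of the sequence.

58134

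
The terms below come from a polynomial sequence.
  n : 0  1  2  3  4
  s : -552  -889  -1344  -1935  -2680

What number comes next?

-337 , -455 , -591 , -745
-118 , -136 , -154
-18 , -18
Third differences constant at -18.
-154 − 18 = -172;  -745 − 172 = -917;  -2680 − 917 = -3597

-3597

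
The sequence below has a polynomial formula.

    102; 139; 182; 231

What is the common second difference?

6

Δ: 37, 43, 49
Δ²: 6, 6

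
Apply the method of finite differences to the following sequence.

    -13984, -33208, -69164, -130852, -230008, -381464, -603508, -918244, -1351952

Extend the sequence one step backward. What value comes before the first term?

D1: -19224, -35956, -61688, -99156, -151456, -222044, -314736, -433708
D2: -16732, -25732, -37468, -52300, -70588, -92692, -118972
D3: -9000, -11736, -14832, -18288, -22104, -26280
D4: -2736, -3096, -3456, -3816, -4176
D5: -360, -360, -360, -360
The fifth differences are constant at -360.
Work back: -2736 + 360 = -2376;  -9000 + 2376 = -6624;  -16732 + 6624 = -10108;  -19224 + 10108 = -9116;  -13984 + 9116 = -4868

-4868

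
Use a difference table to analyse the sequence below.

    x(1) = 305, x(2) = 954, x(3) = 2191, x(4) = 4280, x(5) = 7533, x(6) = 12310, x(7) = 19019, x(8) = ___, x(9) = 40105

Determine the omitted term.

28116

Using the first 7 terms:
D1: 649, 1237, 2089, 3253, 4777, 6709
D2: 588, 852, 1164, 1524, 1932
D3: 264, 312, 360, 408
D4: 48, 48, 48
Constant fourth difference = 48.
Extend forward: 408 + 48 = 456;  1932 + 456 = 2388;  6709 + 2388 = 9097;  19019 + 9097 = 28116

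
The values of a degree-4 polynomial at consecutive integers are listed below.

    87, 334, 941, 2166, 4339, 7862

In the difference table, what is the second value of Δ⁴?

72

Δ: 247, 607, 1225, 2173, 3523
Δ²: 360, 618, 948, 1350
Δ³: 258, 330, 402
Δ⁴: 72, 72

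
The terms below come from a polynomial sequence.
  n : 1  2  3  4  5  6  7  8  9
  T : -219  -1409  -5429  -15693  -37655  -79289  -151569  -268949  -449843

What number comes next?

D1: -1190, -4020, -10264, -21962, -41634, -72280, -117380, -180894
D2: -2830, -6244, -11698, -19672, -30646, -45100, -63514
D3: -3414, -5454, -7974, -10974, -14454, -18414
D4: -2040, -2520, -3000, -3480, -3960
D5: -480, -480, -480, -480
Fifth differences constant at -480.
-3960 − 480 = -4440;  -18414 − 4440 = -22854;  -63514 − 22854 = -86368;  -180894 − 86368 = -267262;  -449843 − 267262 = -717105

-717105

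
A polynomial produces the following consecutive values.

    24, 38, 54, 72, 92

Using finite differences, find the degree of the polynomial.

2

14, 16, 18, 20
2, 2, 2
The second differences are constant, so the polynomial has degree 2.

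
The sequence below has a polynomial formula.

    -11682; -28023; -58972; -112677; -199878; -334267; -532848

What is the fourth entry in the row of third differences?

-17004

Δ: -16341, -30949, -53705, -87201, -134389, -198581
Δ²: -14608, -22756, -33496, -47188, -64192
Δ³: -8148, -10740, -13692, -17004
Δ⁴: -2592, -2952, -3312
Δ⁵: -360, -360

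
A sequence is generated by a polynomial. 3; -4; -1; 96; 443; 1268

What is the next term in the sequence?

D1: -7 , 3 , 97 , 347 , 825
D2: 10 , 94 , 250 , 478
D3: 84 , 156 , 228
D4: 72 , 72
Constant fourth difference = 72, so extend:
228 + 72 = 300;  478 + 300 = 778;  825 + 778 = 1603;  1268 + 1603 = 2871

2871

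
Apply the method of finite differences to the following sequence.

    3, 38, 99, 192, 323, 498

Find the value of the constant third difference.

6

First differences: 35, 61, 93, 131, 175
Second differences: 26, 32, 38, 44
Third differences: 6, 6, 6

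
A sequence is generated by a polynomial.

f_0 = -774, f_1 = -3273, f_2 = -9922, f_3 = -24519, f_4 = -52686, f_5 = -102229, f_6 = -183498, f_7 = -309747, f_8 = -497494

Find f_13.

-3210669

D1: -2499 , -6649 , -14597 , -28167 , -49543 , -81269 , -126249 , -187747
D2: -4150 , -7948 , -13570 , -21376 , -31726 , -44980 , -61498
D3: -3798 , -5622 , -7806 , -10350 , -13254 , -16518
D4: -1824 , -2184 , -2544 , -2904 , -3264
D5: -360 , -360 , -360 , -360
Constant fifth difference = -360, so extend:
-3264 − 360 = -3624;  -16518 − 3624 = -20142;  -61498 − 20142 = -81640;  -187747 − 81640 = -269387;  -497494 − 269387 = -766881
-3624 − 360 = -3984;  -20142 − 3984 = -24126;  -81640 − 24126 = -105766;  -269387 − 105766 = -375153;  -766881 − 375153 = -1142034
-3984 − 360 = -4344;  -24126 − 4344 = -28470;  -105766 − 28470 = -134236;  -375153 − 134236 = -509389;  -1142034 − 509389 = -1651423
-4344 − 360 = -4704;  -28470 − 4704 = -33174;  -134236 − 33174 = -167410;  -509389 − 167410 = -676799;  -1651423 − 676799 = -2328222
-4704 − 360 = -5064;  -33174 − 5064 = -38238;  -167410 − 38238 = -205648;  -676799 − 205648 = -882447;  -2328222 − 882447 = -3210669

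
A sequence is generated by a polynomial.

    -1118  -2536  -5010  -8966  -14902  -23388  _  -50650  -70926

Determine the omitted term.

-35066

Using the first 6 terms:
Δ: -1418, -2474, -3956, -5936, -8486
Δ²: -1056, -1482, -1980, -2550
Δ³: -426, -498, -570
Δ⁴: -72, -72
Constant fourth difference = -72.
Extend forward: -570 − 72 = -642;  -2550 − 642 = -3192;  -8486 − 3192 = -11678;  -23388 − 11678 = -35066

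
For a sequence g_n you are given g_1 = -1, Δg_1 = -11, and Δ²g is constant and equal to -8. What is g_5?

-93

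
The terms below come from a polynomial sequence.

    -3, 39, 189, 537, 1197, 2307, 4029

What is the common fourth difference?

24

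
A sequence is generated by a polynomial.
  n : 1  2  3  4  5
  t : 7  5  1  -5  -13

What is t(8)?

First differences: -2  -4  -6  -8
Second differences: -2  -2  -2
Constant second difference = -2, so extend:
-8 − 2 = -10;  -13 − 10 = -23
-10 − 2 = -12;  -23 − 12 = -35
-12 − 2 = -14;  -35 − 14 = -49

-49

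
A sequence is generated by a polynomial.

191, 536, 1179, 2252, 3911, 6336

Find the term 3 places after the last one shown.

First differences: 345, 643, 1073, 1659, 2425
Second differences: 298, 430, 586, 766
Third differences: 132, 156, 180
Fourth differences: 24, 24
Fourth differences constant at 24.
180 + 24 = 204;  766 + 204 = 970;  2425 + 970 = 3395;  6336 + 3395 = 9731
204 + 24 = 228;  970 + 228 = 1198;  3395 + 1198 = 4593;  9731 + 4593 = 14324
228 + 24 = 252;  1198 + 252 = 1450;  4593 + 1450 = 6043;  14324 + 6043 = 20367

20367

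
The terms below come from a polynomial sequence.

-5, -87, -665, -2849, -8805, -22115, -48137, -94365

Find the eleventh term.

-468825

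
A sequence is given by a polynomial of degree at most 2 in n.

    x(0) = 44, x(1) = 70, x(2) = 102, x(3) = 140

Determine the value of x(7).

Δ: 26 , 32 , 38
Δ²: 6 , 6
The second differences are constant (6).
38 + 6 = 44;  140 + 44 = 184
44 + 6 = 50;  184 + 50 = 234
50 + 6 = 56;  234 + 56 = 290
56 + 6 = 62;  290 + 62 = 352

352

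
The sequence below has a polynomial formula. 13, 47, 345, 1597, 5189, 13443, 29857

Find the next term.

First differences: 34 , 298 , 1252 , 3592 , 8254 , 16414
Second differences: 264 , 954 , 2340 , 4662 , 8160
Third differences: 690 , 1386 , 2322 , 3498
Fourth differences: 696 , 936 , 1176
Fifth differences: 240 , 240
Fifth differences constant at 240.
1176 + 240 = 1416;  3498 + 1416 = 4914;  8160 + 4914 = 13074;  16414 + 13074 = 29488;  29857 + 29488 = 59345

59345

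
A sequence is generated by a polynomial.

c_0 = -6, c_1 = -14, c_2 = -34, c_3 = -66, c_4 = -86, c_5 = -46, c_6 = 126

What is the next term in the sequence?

526

-8  -20  -32  -20  40  172
-12  -12  12  60  132
0  24  48  72
24  24  24
Fourth differences constant at 24.
72 + 24 = 96;  132 + 96 = 228;  172 + 228 = 400;  126 + 400 = 526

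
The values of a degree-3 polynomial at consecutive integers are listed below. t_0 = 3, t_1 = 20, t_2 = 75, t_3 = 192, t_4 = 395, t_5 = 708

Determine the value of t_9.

3540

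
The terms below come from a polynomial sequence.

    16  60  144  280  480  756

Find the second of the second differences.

52

Δ: 44, 84, 136, 200, 276
Δ²: 40, 52, 64, 76
Δ³: 12, 12, 12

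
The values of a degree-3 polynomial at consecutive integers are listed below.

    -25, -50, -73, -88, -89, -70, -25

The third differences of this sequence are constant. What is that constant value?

First differences: -25, -23, -15, -1, 19, 45
Second differences: 2, 8, 14, 20, 26
Third differences: 6, 6, 6, 6

6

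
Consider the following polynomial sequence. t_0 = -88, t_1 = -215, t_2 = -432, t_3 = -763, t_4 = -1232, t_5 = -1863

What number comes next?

First differences: -127, -217, -331, -469, -631
Second differences: -90, -114, -138, -162
Third differences: -24, -24, -24
Third differences constant at -24.
-162 − 24 = -186;  -631 − 186 = -817;  -1863 − 817 = -2680

-2680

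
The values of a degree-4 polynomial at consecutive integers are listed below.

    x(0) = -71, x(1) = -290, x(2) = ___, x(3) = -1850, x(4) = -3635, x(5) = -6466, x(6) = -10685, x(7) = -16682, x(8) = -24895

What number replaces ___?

-817

Using the last 6 terms:
-1785, -2831, -4219, -5997, -8213
-1046, -1388, -1778, -2216
-342, -390, -438
-48, -48
Constant fourth difference = -48.
Extend backward: -342 + 48 = -294;  -1046 + 294 = -752;  -1785 + 752 = -1033;  -1850 + 1033 = -817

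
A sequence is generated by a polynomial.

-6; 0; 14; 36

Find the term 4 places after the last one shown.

6 , 14 , 22
8 , 8
Second differences constant at 8.
22 + 8 = 30;  36 + 30 = 66
30 + 8 = 38;  66 + 38 = 104
38 + 8 = 46;  104 + 46 = 150
46 + 8 = 54;  150 + 54 = 204

204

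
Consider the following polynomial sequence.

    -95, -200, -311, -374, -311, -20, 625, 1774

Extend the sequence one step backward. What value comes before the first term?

D1: -105, -111, -63, 63, 291, 645, 1149
D2: -6, 48, 126, 228, 354, 504
D3: 54, 78, 102, 126, 150
D4: 24, 24, 24, 24
The fourth differences are constant at 24.
Work back: 54 − 24 = 30;  -6 − 30 = -36;  -105 + 36 = -69;  -95 + 69 = -26

-26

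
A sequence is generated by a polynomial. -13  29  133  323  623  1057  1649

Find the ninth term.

3403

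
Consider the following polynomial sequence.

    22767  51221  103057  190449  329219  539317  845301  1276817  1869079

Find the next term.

2663349

D1: 28454 , 51836 , 87392 , 138770 , 210098 , 305984 , 431516 , 592262
D2: 23382 , 35556 , 51378 , 71328 , 95886 , 125532 , 160746
D3: 12174 , 15822 , 19950 , 24558 , 29646 , 35214
D4: 3648 , 4128 , 4608 , 5088 , 5568
D5: 480 , 480 , 480 , 480
Fifth differences constant at 480.
5568 + 480 = 6048;  35214 + 6048 = 41262;  160746 + 41262 = 202008;  592262 + 202008 = 794270;  1869079 + 794270 = 2663349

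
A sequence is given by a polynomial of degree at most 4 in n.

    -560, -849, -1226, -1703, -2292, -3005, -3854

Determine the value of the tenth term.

-7337

D1: -289, -377, -477, -589, -713, -849
D2: -88, -100, -112, -124, -136
D3: -12, -12, -12, -12
Constant third difference = -12, so extend:
-136 − 12 = -148;  -849 − 148 = -997;  -3854 − 997 = -4851
-148 − 12 = -160;  -997 − 160 = -1157;  -4851 − 1157 = -6008
-160 − 12 = -172;  -1157 − 172 = -1329;  -6008 − 1329 = -7337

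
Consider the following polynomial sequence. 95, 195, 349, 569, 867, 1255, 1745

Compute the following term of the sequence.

First differences: 100, 154, 220, 298, 388, 490
Second differences: 54, 66, 78, 90, 102
Third differences: 12, 12, 12, 12
The third differences are constant (12).
102 + 12 = 114;  490 + 114 = 604;  1745 + 604 = 2349

2349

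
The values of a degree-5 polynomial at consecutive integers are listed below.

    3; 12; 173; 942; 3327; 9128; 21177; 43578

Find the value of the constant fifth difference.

240

First differences: 9, 161, 769, 2385, 5801, 12049, 22401
Second differences: 152, 608, 1616, 3416, 6248, 10352
Third differences: 456, 1008, 1800, 2832, 4104
Fourth differences: 552, 792, 1032, 1272
Fifth differences: 240, 240, 240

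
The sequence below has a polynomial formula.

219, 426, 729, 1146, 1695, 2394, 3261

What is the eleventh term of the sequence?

D1: 207 , 303 , 417 , 549 , 699 , 867
D2: 96 , 114 , 132 , 150 , 168
D3: 18 , 18 , 18 , 18
The third differences are constant (18).
168 + 18 = 186;  867 + 186 = 1053;  3261 + 1053 = 4314
186 + 18 = 204;  1053 + 204 = 1257;  4314 + 1257 = 5571
204 + 18 = 222;  1257 + 222 = 1479;  5571 + 1479 = 7050
222 + 18 = 240;  1479 + 240 = 1719;  7050 + 1719 = 8769

8769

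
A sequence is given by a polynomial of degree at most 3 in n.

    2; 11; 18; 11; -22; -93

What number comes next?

D1: 9  7  -7  -33  -71
D2: -2  -14  -26  -38
D3: -12  -12  -12
Third differences constant at -12.
-38 − 12 = -50;  -71 − 50 = -121;  -93 − 121 = -214

-214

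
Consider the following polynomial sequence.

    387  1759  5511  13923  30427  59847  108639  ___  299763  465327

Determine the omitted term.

Using the first 7 terms:
1372  3752  8412  16504  29420  48792
2380  4660  8092  12916  19372
2280  3432  4824  6456
1152  1392  1632
240  240
Constant fifth difference = 240.
Extend forward: 1632 + 240 = 1872;  6456 + 1872 = 8328;  19372 + 8328 = 27700;  48792 + 27700 = 76492;  108639 + 76492 = 185131

185131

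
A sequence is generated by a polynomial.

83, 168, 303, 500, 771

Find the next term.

1128

Δ: 85, 135, 197, 271
Δ²: 50, 62, 74
Δ³: 12, 12
Third differences constant at 12.
74 + 12 = 86;  271 + 86 = 357;  771 + 357 = 1128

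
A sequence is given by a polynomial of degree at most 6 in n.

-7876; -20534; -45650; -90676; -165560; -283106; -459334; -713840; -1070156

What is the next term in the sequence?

-12658  -25116  -45026  -74884  -117546  -176228  -254506  -356316
-12458  -19910  -29858  -42662  -58682  -78278  -101810
-7452  -9948  -12804  -16020  -19596  -23532
-2496  -2856  -3216  -3576  -3936
-360  -360  -360  -360
Fifth differences constant at -360.
-3936 − 360 = -4296;  -23532 − 4296 = -27828;  -101810 − 27828 = -129638;  -356316 − 129638 = -485954;  -1070156 − 485954 = -1556110

-1556110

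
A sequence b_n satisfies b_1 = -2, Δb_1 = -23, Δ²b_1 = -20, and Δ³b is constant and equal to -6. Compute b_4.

Build the table forward from the leading diagonal:
Δ³: -6  -6  -6  -6
Δ²: -20  -26  -32  -38
Δ: -23  -43  -69  -101
b: -2  -25  -68  -137

-137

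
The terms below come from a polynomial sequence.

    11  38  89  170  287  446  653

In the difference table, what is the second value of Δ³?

6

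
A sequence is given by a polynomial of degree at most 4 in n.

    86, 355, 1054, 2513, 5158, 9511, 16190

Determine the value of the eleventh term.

81886

First differences: 269 , 699 , 1459 , 2645 , 4353 , 6679
Second differences: 430 , 760 , 1186 , 1708 , 2326
Third differences: 330 , 426 , 522 , 618
Fourth differences: 96 , 96 , 96
Fourth differences constant at 96.
618 + 96 = 714;  2326 + 714 = 3040;  6679 + 3040 = 9719;  16190 + 9719 = 25909
714 + 96 = 810;  3040 + 810 = 3850;  9719 + 3850 = 13569;  25909 + 13569 = 39478
810 + 96 = 906;  3850 + 906 = 4756;  13569 + 4756 = 18325;  39478 + 18325 = 57803
906 + 96 = 1002;  4756 + 1002 = 5758;  18325 + 5758 = 24083;  57803 + 24083 = 81886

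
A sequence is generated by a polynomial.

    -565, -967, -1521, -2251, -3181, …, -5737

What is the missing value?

Using the first 5 terms:
-402, -554, -730, -930
-152, -176, -200
-24, -24
Constant third difference = -24.
Extend forward: -200 − 24 = -224;  -930 − 224 = -1154;  -3181 − 1154 = -4335

-4335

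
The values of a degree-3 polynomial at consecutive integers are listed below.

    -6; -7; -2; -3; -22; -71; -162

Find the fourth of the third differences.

-12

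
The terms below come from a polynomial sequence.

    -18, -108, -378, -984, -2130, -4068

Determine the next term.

-7098

Δ: -90  -270  -606  -1146  -1938
Δ²: -180  -336  -540  -792
Δ³: -156  -204  -252
Δ⁴: -48  -48
Constant fourth difference = -48, so extend:
-252 − 48 = -300;  -792 − 300 = -1092;  -1938 − 1092 = -3030;  -4068 − 3030 = -7098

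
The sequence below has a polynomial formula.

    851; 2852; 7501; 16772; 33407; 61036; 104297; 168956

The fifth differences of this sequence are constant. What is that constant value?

120

D1: 2001, 4649, 9271, 16635, 27629, 43261, 64659
D2: 2648, 4622, 7364, 10994, 15632, 21398
D3: 1974, 2742, 3630, 4638, 5766
D4: 768, 888, 1008, 1128
D5: 120, 120, 120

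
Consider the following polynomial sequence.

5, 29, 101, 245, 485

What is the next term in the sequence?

845

D1: 24 , 72 , 144 , 240
D2: 48 , 72 , 96
D3: 24 , 24
Constant third difference = 24, so extend:
96 + 24 = 120;  240 + 120 = 360;  485 + 360 = 845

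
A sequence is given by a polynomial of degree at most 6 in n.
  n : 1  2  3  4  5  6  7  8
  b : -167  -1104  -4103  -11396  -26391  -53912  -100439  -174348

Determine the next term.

-286151

First differences: -937 , -2999 , -7293 , -14995 , -27521 , -46527 , -73909
Second differences: -2062 , -4294 , -7702 , -12526 , -19006 , -27382
Third differences: -2232 , -3408 , -4824 , -6480 , -8376
Fourth differences: -1176 , -1416 , -1656 , -1896
Fifth differences: -240 , -240 , -240
The fifth differences are constant (-240).
-1896 − 240 = -2136;  -8376 − 2136 = -10512;  -27382 − 10512 = -37894;  -73909 − 37894 = -111803;  -174348 − 111803 = -286151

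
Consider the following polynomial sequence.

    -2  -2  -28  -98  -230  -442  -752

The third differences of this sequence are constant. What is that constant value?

-18

First differences: 0, -26, -70, -132, -212, -310
Second differences: -26, -44, -62, -80, -98
Third differences: -18, -18, -18, -18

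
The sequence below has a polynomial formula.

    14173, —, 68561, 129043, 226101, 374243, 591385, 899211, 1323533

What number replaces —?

33195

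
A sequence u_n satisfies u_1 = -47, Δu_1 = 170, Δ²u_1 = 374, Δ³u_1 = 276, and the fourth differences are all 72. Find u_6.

7663

Build the table forward from the leading diagonal:
Δ⁴: 72  72  72  72  72  72
Δ³: 276  348  420  492  564  636
Δ²: 374  650  998  1418  1910  2474
Δ: 170  544  1194  2192  3610  5520
u: -47  123  667  1861  4053  7663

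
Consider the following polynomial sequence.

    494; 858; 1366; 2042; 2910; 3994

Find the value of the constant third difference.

24

D1: 364, 508, 676, 868, 1084
D2: 144, 168, 192, 216
D3: 24, 24, 24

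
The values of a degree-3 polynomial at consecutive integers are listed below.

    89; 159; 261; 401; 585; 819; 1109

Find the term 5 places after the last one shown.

Δ: 70, 102, 140, 184, 234, 290
Δ²: 32, 38, 44, 50, 56
Δ³: 6, 6, 6, 6
Constant third difference = 6, so extend:
56 + 6 = 62;  290 + 62 = 352;  1109 + 352 = 1461
62 + 6 = 68;  352 + 68 = 420;  1461 + 420 = 1881
68 + 6 = 74;  420 + 74 = 494;  1881 + 494 = 2375
74 + 6 = 80;  494 + 80 = 574;  2375 + 574 = 2949
80 + 6 = 86;  574 + 86 = 660;  2949 + 660 = 3609

3609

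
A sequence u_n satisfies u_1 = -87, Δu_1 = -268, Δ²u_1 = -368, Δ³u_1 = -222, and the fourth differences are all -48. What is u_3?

Build the table forward from the leading diagonal:
Δ⁴: -48, -48, -48
Δ³: -222, -270, -318
Δ²: -368, -590, -860
Δ: -268, -636, -1226
u: -87, -355, -991

-991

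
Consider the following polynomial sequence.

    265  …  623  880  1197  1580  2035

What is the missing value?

Using the last 5 terms:
D1: 257, 317, 383, 455
D2: 60, 66, 72
D3: 6, 6
Constant third difference = 6.
Extend backward: 60 − 6 = 54;  257 − 54 = 203;  623 − 203 = 420

420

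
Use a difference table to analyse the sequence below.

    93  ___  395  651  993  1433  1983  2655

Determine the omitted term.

213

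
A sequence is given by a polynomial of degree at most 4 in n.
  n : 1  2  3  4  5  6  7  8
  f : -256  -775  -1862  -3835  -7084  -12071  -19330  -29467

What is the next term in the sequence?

-519, -1087, -1973, -3249, -4987, -7259, -10137
-568, -886, -1276, -1738, -2272, -2878
-318, -390, -462, -534, -606
-72, -72, -72, -72
Constant fourth difference = -72, so extend:
-606 − 72 = -678;  -2878 − 678 = -3556;  -10137 − 3556 = -13693;  -29467 − 13693 = -43160

-43160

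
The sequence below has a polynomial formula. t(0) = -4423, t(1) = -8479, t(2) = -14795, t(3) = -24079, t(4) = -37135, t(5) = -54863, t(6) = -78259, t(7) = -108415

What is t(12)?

-405535

D1: -4056, -6316, -9284, -13056, -17728, -23396, -30156
D2: -2260, -2968, -3772, -4672, -5668, -6760
D3: -708, -804, -900, -996, -1092
D4: -96, -96, -96, -96
Constant fourth difference = -96, so extend:
-1092 − 96 = -1188;  -6760 − 1188 = -7948;  -30156 − 7948 = -38104;  -108415 − 38104 = -146519
-1188 − 96 = -1284;  -7948 − 1284 = -9232;  -38104 − 9232 = -47336;  -146519 − 47336 = -193855
-1284 − 96 = -1380;  -9232 − 1380 = -10612;  -47336 − 10612 = -57948;  -193855 − 57948 = -251803
-1380 − 96 = -1476;  -10612 − 1476 = -12088;  -57948 − 12088 = -70036;  -251803 − 70036 = -321839
-1476 − 96 = -1572;  -12088 − 1572 = -13660;  -70036 − 13660 = -83696;  -321839 − 83696 = -405535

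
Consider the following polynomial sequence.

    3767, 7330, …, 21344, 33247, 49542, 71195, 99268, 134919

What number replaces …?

Using the last 6 terms:
Δ: 11903  16295  21653  28073  35651
Δ²: 4392  5358  6420  7578
Δ³: 966  1062  1158
Δ⁴: 96  96
Constant fourth difference = 96.
Extend backward: 966 − 96 = 870;  4392 − 870 = 3522;  11903 − 3522 = 8381;  21344 − 8381 = 12963

12963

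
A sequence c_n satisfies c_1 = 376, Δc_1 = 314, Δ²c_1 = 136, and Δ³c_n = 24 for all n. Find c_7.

4780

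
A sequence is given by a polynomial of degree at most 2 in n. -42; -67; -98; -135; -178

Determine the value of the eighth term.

-343

First differences: -25 , -31 , -37 , -43
Second differences: -6 , -6 , -6
The second differences are constant (-6).
-43 − 6 = -49;  -178 − 49 = -227
-49 − 6 = -55;  -227 − 55 = -282
-55 − 6 = -61;  -282 − 61 = -343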